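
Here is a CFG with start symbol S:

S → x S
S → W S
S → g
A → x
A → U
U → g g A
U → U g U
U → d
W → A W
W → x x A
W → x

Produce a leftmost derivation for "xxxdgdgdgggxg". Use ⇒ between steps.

S ⇒ WS ⇒ AWS ⇒ xWS ⇒ xxxAS ⇒ xxxUS ⇒ xxxUgUS ⇒ xxxUgUgUS ⇒ xxxdgUgUS ⇒ xxxdgUgUgUS ⇒ xxxdgdgUgUS ⇒ xxxdgdgdgUS ⇒ xxxdgdgdgggAS ⇒ xxxdgdgdgggxS ⇒ xxxdgdgdgggxg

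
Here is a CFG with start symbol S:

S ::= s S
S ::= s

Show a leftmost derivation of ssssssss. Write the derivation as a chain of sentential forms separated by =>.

S => sS => ssS => sssS => ssssS => sssssS => ssssssS => sssssssS => ssssssss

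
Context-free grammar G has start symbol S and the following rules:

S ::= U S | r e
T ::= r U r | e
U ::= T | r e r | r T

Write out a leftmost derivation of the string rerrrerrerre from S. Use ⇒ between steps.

S ⇒ US   [S ::= U S]
US ⇒ rerS   [U ::= r e r]
rerS ⇒ rerUS   [S ::= U S]
rerUS ⇒ rerTS   [U ::= T]
rerTS ⇒ rerrUrS   [T ::= r U r]
rerrUrS ⇒ rerrrTrS   [U ::= r T]
rerrrTrS ⇒ rerrrerS   [T ::= e]
rerrrerS ⇒ rerrrerUS   [S ::= U S]
rerrrerUS ⇒ rerrrerrerS   [U ::= r e r]
rerrrerrerS ⇒ rerrrerrerre   [S ::= r e]

S ⇒ US ⇒ rerS ⇒ rerUS ⇒ rerTS ⇒ rerrUrS ⇒ rerrrTrS ⇒ rerrrerS ⇒ rerrrerUS ⇒ rerrrerrerS ⇒ rerrrerrerre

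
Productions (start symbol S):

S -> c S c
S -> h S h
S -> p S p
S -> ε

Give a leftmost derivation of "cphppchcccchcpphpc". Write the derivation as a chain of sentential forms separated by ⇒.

S ⇒ cSc   [S -> c S c]
cSc ⇒ cpSpc   [S -> p S p]
cpSpc ⇒ cphShpc   [S -> h S h]
cphShpc ⇒ cphpSphpc   [S -> p S p]
cphpSphpc ⇒ cphppSpphpc   [S -> p S p]
cphppSpphpc ⇒ cphppcScpphpc   [S -> c S c]
cphppcScpphpc ⇒ cphppchShcpphpc   [S -> h S h]
cphppchShcpphpc ⇒ cphppchcSchcpphpc   [S -> c S c]
cphppchcSchcpphpc ⇒ cphppchccScchcpphpc   [S -> c S c]
cphppchccScchcpphpc ⇒ cphppchcccchcpphpc   [S -> ε]

S⇒cSc⇒cpSpc⇒cphShpc⇒cphpSphpc⇒cphppSpphpc⇒cphppcScpphpc⇒cphppchShcpphpc⇒cphppchcSchcpphpc⇒cphppchccScchcpphpc⇒cphppchcccchcpphpc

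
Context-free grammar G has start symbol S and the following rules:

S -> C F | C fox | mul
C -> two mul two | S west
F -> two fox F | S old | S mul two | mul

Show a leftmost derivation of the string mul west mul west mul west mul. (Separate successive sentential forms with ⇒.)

S ⇒ C F ⇒ S west F ⇒ C F west F ⇒ S west F west F ⇒ C F west F west F ⇒ S west F west F west F ⇒ mul west F west F west F ⇒ mul west mul west F west F ⇒ mul west mul west mul west F ⇒ mul west mul west mul west mul

S ⇒ C F   [S -> C F]
C F ⇒ S west F   [C -> S west]
S west F ⇒ C F west F   [S -> C F]
C F west F ⇒ S west F west F   [C -> S west]
S west F west F ⇒ C F west F west F   [S -> C F]
C F west F west F ⇒ S west F west F west F   [C -> S west]
S west F west F west F ⇒ mul west F west F west F   [S -> mul]
mul west F west F west F ⇒ mul west mul west F west F   [F -> mul]
mul west mul west F west F ⇒ mul west mul west mul west F   [F -> mul]
mul west mul west mul west F ⇒ mul west mul west mul west mul   [F -> mul]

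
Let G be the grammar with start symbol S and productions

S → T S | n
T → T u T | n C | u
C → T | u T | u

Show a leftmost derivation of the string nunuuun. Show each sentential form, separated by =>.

S => TS => nCS => nuTS => nuTuTS => nunCuTS => nunTuTS => nunuuTS => nunuuuS => nunuuun

S => TS   [S → T S]
TS => nCS   [T → n C]
nCS => nuTS   [C → u T]
nuTS => nuTuTS   [T → T u T]
nuTuTS => nunCuTS   [T → n C]
nunCuTS => nunTuTS   [C → T]
nunTuTS => nunuuTS   [T → u]
nunuuTS => nunuuuS   [T → u]
nunuuuS => nunuuun   [S → n]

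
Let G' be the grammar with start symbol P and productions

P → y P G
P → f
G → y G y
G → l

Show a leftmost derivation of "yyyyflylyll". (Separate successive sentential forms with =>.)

P=>yPG=>yyPGG=>yyyPGGG=>yyyyPGGGG=>yyyyfGGGG=>yyyyflGGG=>yyyyflyGyGG=>yyyyflylyGG=>yyyyflylylG=>yyyyflylyll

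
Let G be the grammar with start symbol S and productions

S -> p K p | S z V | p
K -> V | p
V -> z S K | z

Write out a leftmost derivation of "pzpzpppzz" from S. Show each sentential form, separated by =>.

S => SzV   [S -> S z V]
SzV => pKpzV   [S -> p K p]
pKpzV => pVpzV   [K -> V]
pVpzV => pzSKpzV   [V -> z S K]
pzSKpzV => pzpKpKpzV   [S -> p K p]
pzpKpKpzV => pzpVpKpzV   [K -> V]
pzpVpKpzV => pzpzpKpzV   [V -> z]
pzpzpKpzV => pzpzpppzV   [K -> p]
pzpzpppzV => pzpzpppzz   [V -> z]

S => SzV => pKpzV => pVpzV => pzSKpzV => pzpKpKpzV => pzpVpKpzV => pzpzpKpzV => pzpzpppzV => pzpzpppzz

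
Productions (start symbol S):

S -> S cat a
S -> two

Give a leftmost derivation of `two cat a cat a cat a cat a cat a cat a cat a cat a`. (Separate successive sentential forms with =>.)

S => S cat a => S cat a cat a => S cat a cat a cat a => S cat a cat a cat a cat a => S cat a cat a cat a cat a cat a => S cat a cat a cat a cat a cat a cat a => S cat a cat a cat a cat a cat a cat a cat a => S cat a cat a cat a cat a cat a cat a cat a cat a => two cat a cat a cat a cat a cat a cat a cat a cat a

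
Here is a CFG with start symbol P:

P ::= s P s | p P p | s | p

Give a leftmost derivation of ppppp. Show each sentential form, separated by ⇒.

P ⇒ pPp ⇒ ppPpp ⇒ ppppp

P ⇒ pPp   [P ::= p P p]
pPp ⇒ ppPpp   [P ::= p P p]
ppPpp ⇒ ppppp   [P ::= p]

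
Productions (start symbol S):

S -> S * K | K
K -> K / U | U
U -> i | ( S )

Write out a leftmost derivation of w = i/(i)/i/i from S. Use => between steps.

S => K => K/U => K/U/U => K/U/U/U => U/U/U/U => i/U/U/U => i/(S)/U/U => i/(K)/U/U => i/(U)/U/U => i/(i)/U/U => i/(i)/i/U => i/(i)/i/i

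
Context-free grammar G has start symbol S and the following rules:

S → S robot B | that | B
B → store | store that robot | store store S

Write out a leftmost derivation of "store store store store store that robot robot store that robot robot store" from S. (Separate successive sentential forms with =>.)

S => B => store store S => store store B => store store store store S => store store store store S robot B => store store store store S robot B robot B => store store store store B robot B robot B => store store store store store that robot robot B robot B => store store store store store that robot robot store that robot robot B => store store store store store that robot robot store that robot robot store

S => B   [S → B]
B => store store S   [B → store store S]
store store S => store store B   [S → B]
store store B => store store store store S   [B → store store S]
store store store store S => store store store store S robot B   [S → S robot B]
store store store store S robot B => store store store store S robot B robot B   [S → S robot B]
store store store store S robot B robot B => store store store store B robot B robot B   [S → B]
store store store store B robot B robot B => store store store store store that robot robot B robot B   [B → store that robot]
store store store store store that robot robot B robot B => store store store store store that robot robot store that robot robot B   [B → store that robot]
store store store store store that robot robot store that robot robot B => store store store store store that robot robot store that robot robot store   [B → store]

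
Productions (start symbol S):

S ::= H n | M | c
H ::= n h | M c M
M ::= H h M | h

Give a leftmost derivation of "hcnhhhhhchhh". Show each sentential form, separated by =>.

S => M   [S ::= M]
M => HhM   [M ::= H h M]
HhM => McMhM   [H ::= M c M]
McMhM => HhMcMhM   [M ::= H h M]
HhMcMhM => McMhMcMhM   [H ::= M c M]
McMhMcMhM => hcMhMcMhM   [M ::= h]
hcMhMcMhM => hcHhMhMcMhM   [M ::= H h M]
hcHhMhMcMhM => hcnhhMhMcMhM   [H ::= n h]
hcnhhMhMcMhM => hcnhhhhMcMhM   [M ::= h]
hcnhhhhMcMhM => hcnhhhhhcMhM   [M ::= h]
hcnhhhhhcMhM => hcnhhhhhchhM   [M ::= h]
hcnhhhhhchhM => hcnhhhhhchhh   [M ::= h]

S=>M=>HhM=>McMhM=>HhMcMhM=>McMhMcMhM=>hcMhMcMhM=>hcHhMhMcMhM=>hcnhhMhMcMhM=>hcnhhhhMcMhM=>hcnhhhhhcMhM=>hcnhhhhhchhM=>hcnhhhhhchhh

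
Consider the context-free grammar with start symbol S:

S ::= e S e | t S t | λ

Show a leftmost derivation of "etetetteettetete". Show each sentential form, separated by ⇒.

S ⇒ eSe ⇒ etSte ⇒ eteSete ⇒ etetStete ⇒ eteteSetete ⇒ etetetStetete ⇒ etetettSttetete ⇒ etetetteSettetete ⇒ etetetteettetete

S ⇒ eSe   [S ::= e S e]
eSe ⇒ etSte   [S ::= t S t]
etSte ⇒ eteSete   [S ::= e S e]
eteSete ⇒ etetStete   [S ::= t S t]
etetStete ⇒ eteteSetete   [S ::= e S e]
eteteSetete ⇒ etetetStetete   [S ::= t S t]
etetetStetete ⇒ etetettSttetete   [S ::= t S t]
etetettSttetete ⇒ etetetteSettetete   [S ::= e S e]
etetetteSettetete ⇒ etetetteettetete   [S ::= λ]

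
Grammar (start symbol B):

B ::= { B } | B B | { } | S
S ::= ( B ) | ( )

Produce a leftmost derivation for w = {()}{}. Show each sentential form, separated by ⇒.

B ⇒ BB   [B ::= B B]
BB ⇒ {B}B   [B ::= { B }]
{B}B ⇒ {S}B   [B ::= S]
{S}B ⇒ {()}B   [S ::= ( )]
{()}B ⇒ {()}{}   [B ::= { }]

B⇒BB⇒{B}B⇒{S}B⇒{()}B⇒{()}{}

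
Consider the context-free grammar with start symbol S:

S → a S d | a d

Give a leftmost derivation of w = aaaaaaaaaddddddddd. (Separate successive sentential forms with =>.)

S => aSd => aaSdd => aaaSddd => aaaaSdddd => aaaaaSddddd => aaaaaaSdddddd => aaaaaaaSddddddd => aaaaaaaaSdddddddd => aaaaaaaaaddddddddd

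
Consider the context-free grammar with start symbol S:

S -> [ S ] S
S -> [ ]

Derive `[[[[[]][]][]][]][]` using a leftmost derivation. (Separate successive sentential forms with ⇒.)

S ⇒ [S]S ⇒ [[S]S]S ⇒ [[[S]S]S]S ⇒ [[[[S]S]S]S]S ⇒ [[[[[]]S]S]S]S ⇒ [[[[[]][]]S]S]S ⇒ [[[[[]][]][]]S]S ⇒ [[[[[]][]][]][]]S ⇒ [[[[[]][]][]][]][]

S ⇒ [S]S   [S -> [ S ] S]
[S]S ⇒ [[S]S]S   [S -> [ S ] S]
[[S]S]S ⇒ [[[S]S]S]S   [S -> [ S ] S]
[[[S]S]S]S ⇒ [[[[S]S]S]S]S   [S -> [ S ] S]
[[[[S]S]S]S]S ⇒ [[[[[]]S]S]S]S   [S -> [ ]]
[[[[[]]S]S]S]S ⇒ [[[[[]][]]S]S]S   [S -> [ ]]
[[[[[]][]]S]S]S ⇒ [[[[[]][]][]]S]S   [S -> [ ]]
[[[[[]][]][]]S]S ⇒ [[[[[]][]][]][]]S   [S -> [ ]]
[[[[[]][]][]][]]S ⇒ [[[[[]][]][]][]][]   [S -> [ ]]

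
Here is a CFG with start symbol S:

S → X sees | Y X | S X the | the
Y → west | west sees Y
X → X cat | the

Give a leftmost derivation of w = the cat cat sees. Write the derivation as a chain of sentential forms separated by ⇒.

S ⇒ X sees   [S → X sees]
X sees ⇒ X cat sees   [X → X cat]
X cat sees ⇒ X cat cat sees   [X → X cat]
X cat cat sees ⇒ the cat cat sees   [X → the]

S ⇒ X sees ⇒ X cat sees ⇒ X cat cat sees ⇒ the cat cat sees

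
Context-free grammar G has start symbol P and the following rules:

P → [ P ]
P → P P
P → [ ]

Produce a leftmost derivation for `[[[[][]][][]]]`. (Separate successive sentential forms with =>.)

P => [P]   [P → [ P ]]
[P] => [[P]]   [P → [ P ]]
[[P]] => [[PP]]   [P → P P]
[[PP]] => [[PPP]]   [P → P P]
[[PPP]] => [[[P]PP]]   [P → [ P ]]
[[[P]PP]] => [[[PP]PP]]   [P → P P]
[[[PP]PP]] => [[[[]P]PP]]   [P → [ ]]
[[[[]P]PP]] => [[[[][]]PP]]   [P → [ ]]
[[[[][]]PP]] => [[[[][]][]P]]   [P → [ ]]
[[[[][]][]P]] => [[[[][]][][]]]   [P → [ ]]

P => [P] => [[P]] => [[PP]] => [[PPP]] => [[[P]PP]] => [[[PP]PP]] => [[[[]P]PP]] => [[[[][]]PP]] => [[[[][]][]P]] => [[[[][]][][]]]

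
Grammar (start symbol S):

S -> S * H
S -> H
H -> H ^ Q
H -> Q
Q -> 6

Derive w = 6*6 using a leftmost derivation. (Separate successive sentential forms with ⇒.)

S⇒S*H⇒H*H⇒Q*H⇒6*H⇒6*Q⇒6*6

S ⇒ S*H   [S -> S * H]
S*H ⇒ H*H   [S -> H]
H*H ⇒ Q*H   [H -> Q]
Q*H ⇒ 6*H   [Q -> 6]
6*H ⇒ 6*Q   [H -> Q]
6*Q ⇒ 6*6   [Q -> 6]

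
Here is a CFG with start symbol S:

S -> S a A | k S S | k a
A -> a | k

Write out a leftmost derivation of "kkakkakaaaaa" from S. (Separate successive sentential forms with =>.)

S => kSS   [S -> k S S]
kSS => kkaS   [S -> k a]
kkaS => kkaSaA   [S -> S a A]
kkaSaA => kkaSaAaA   [S -> S a A]
kkaSaAaA => kkakSSaAaA   [S -> k S S]
kkakSSaAaA => kkakkaSaAaA   [S -> k a]
kkakkaSaAaA => kkakkakaaAaA   [S -> k a]
kkakkakaaAaA => kkakkakaaaaA   [A -> a]
kkakkakaaaaA => kkakkakaaaaa   [A -> a]

S=>kSS=>kkaS=>kkaSaA=>kkaSaAaA=>kkakSSaAaA=>kkakkaSaAaA=>kkakkakaaAaA=>kkakkakaaaaA=>kkakkakaaaaa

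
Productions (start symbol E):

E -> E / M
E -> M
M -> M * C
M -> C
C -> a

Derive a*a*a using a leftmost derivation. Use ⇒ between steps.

E⇒M⇒M*C⇒M*C*C⇒C*C*C⇒a*C*C⇒a*a*C⇒a*a*a

E ⇒ M   [E -> M]
M ⇒ M*C   [M -> M * C]
M*C ⇒ M*C*C   [M -> M * C]
M*C*C ⇒ C*C*C   [M -> C]
C*C*C ⇒ a*C*C   [C -> a]
a*C*C ⇒ a*a*C   [C -> a]
a*a*C ⇒ a*a*a   [C -> a]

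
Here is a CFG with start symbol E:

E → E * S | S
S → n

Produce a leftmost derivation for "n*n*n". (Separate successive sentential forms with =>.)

E=>E*S=>E*S*S=>S*S*S=>n*S*S=>n*n*S=>n*n*n

E => E*S   [E → E * S]
E*S => E*S*S   [E → E * S]
E*S*S => S*S*S   [E → S]
S*S*S => n*S*S   [S → n]
n*S*S => n*n*S   [S → n]
n*n*S => n*n*n   [S → n]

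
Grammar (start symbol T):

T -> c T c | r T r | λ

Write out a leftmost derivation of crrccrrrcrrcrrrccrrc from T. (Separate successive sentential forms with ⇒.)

T ⇒ cTc ⇒ crTrc ⇒ crrTrrc ⇒ crrcTcrrc ⇒ crrccTccrrc ⇒ crrccrTrccrrc ⇒ crrccrrTrrccrrc ⇒ crrccrrrTrrrccrrc ⇒ crrccrrrcTcrrrccrrc ⇒ crrccrrrcrTrcrrrccrrc ⇒ crrccrrrcrrcrrrccrrc

T ⇒ cTc   [T -> c T c]
cTc ⇒ crTrc   [T -> r T r]
crTrc ⇒ crrTrrc   [T -> r T r]
crrTrrc ⇒ crrcTcrrc   [T -> c T c]
crrcTcrrc ⇒ crrccTccrrc   [T -> c T c]
crrccTccrrc ⇒ crrccrTrccrrc   [T -> r T r]
crrccrTrccrrc ⇒ crrccrrTrrccrrc   [T -> r T r]
crrccrrTrrccrrc ⇒ crrccrrrTrrrccrrc   [T -> r T r]
crrccrrrTrrrccrrc ⇒ crrccrrrcTcrrrccrrc   [T -> c T c]
crrccrrrcTcrrrccrrc ⇒ crrccrrrcrTrcrrrccrrc   [T -> r T r]
crrccrrrcrTrcrrrccrrc ⇒ crrccrrrcrrcrrrccrrc   [T -> λ]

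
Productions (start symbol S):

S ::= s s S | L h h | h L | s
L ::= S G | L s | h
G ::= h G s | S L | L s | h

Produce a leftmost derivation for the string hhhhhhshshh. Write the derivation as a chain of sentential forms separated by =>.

S => Lhh => Lshh => SGshh => hLGshh => hSGGshh => hLhhGGshh => hhhhGGshh => hhhhhGsGshh => hhhhhhsGshh => hhhhhhshshh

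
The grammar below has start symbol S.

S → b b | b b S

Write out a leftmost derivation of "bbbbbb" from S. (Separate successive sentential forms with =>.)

S=>bbS=>bbbbS=>bbbbbb

S => bbS   [S → b b S]
bbS => bbbbS   [S → b b S]
bbbbS => bbbbbb   [S → b b]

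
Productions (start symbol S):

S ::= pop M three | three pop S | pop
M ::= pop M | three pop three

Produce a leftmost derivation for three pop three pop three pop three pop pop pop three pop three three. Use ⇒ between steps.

S ⇒ three pop S ⇒ three pop three pop S ⇒ three pop three pop three pop S ⇒ three pop three pop three pop three pop S ⇒ three pop three pop three pop three pop pop M three ⇒ three pop three pop three pop three pop pop pop M three ⇒ three pop three pop three pop three pop pop pop three pop three three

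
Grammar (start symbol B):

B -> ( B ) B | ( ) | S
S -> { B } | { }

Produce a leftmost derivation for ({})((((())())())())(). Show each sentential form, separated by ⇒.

B ⇒ (B)B ⇒ (S)B ⇒ ({})B ⇒ ({})(B)B ⇒ ({})((B)B)B ⇒ ({})(((B)B)B)B ⇒ ({})((((B)B)B)B)B ⇒ ({})((((())B)B)B)B ⇒ ({})((((())())B)B)B ⇒ ({})((((())())())B)B ⇒ ({})((((())())())())B ⇒ ({})((((())())())())()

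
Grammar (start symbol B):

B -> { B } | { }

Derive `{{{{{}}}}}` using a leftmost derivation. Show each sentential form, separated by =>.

B => {B} => {{B}} => {{{B}}} => {{{{B}}}} => {{{{{}}}}}

B => {B}   [B -> { B }]
{B} => {{B}}   [B -> { B }]
{{B}} => {{{B}}}   [B -> { B }]
{{{B}}} => {{{{B}}}}   [B -> { B }]
{{{{B}}}} => {{{{{}}}}}   [B -> { }]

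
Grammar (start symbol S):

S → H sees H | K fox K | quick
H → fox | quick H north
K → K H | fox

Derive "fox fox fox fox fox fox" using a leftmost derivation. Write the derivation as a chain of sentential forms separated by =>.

S => K fox K   [S → K fox K]
K fox K => K H fox K   [K → K H]
K H fox K => K H H fox K   [K → K H]
K H H fox K => K H H H fox K   [K → K H]
K H H H fox K => fox H H H fox K   [K → fox]
fox H H H fox K => fox fox H H fox K   [H → fox]
fox fox H H fox K => fox fox fox H fox K   [H → fox]
fox fox fox H fox K => fox fox fox fox fox K   [H → fox]
fox fox fox fox fox K => fox fox fox fox fox fox   [K → fox]

S => K fox K => K H fox K => K H H fox K => K H H H fox K => fox H H H fox K => fox fox H H fox K => fox fox fox H fox K => fox fox fox fox fox K => fox fox fox fox fox fox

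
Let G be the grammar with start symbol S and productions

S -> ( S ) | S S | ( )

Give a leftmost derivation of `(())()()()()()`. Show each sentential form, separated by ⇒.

S ⇒ SS   [S -> S S]
SS ⇒ SSS   [S -> S S]
SSS ⇒ SSSS   [S -> S S]
SSSS ⇒ SSSSS   [S -> S S]
SSSSS ⇒ SSSSSS   [S -> S S]
SSSSSS ⇒ (S)SSSSS   [S -> ( S )]
(S)SSSSS ⇒ (())SSSSS   [S -> ( )]
(())SSSSS ⇒ (())()SSSS   [S -> ( )]
(())()SSSS ⇒ (())()()SSS   [S -> ( )]
(())()()SSS ⇒ (())()()()SS   [S -> ( )]
(())()()()SS ⇒ (())()()()()S   [S -> ( )]
(())()()()()S ⇒ (())()()()()()   [S -> ( )]

S ⇒ SS ⇒ SSS ⇒ SSSS ⇒ SSSSS ⇒ SSSSSS ⇒ (S)SSSSS ⇒ (())SSSSS ⇒ (())()SSSS ⇒ (())()()SSS ⇒ (())()()()SS ⇒ (())()()()()S ⇒ (())()()()()()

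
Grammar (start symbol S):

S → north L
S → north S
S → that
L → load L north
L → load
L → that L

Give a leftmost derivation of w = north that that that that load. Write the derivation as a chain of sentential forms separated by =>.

S => north L => north that L => north that that L => north that that that L => north that that that that L => north that that that that load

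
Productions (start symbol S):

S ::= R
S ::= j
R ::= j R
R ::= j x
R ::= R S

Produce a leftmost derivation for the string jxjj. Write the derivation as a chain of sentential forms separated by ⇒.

S⇒R⇒RS⇒RSS⇒jxSS⇒jxjS⇒jxjj

S ⇒ R   [S ::= R]
R ⇒ RS   [R ::= R S]
RS ⇒ RSS   [R ::= R S]
RSS ⇒ jxSS   [R ::= j x]
jxSS ⇒ jxjS   [S ::= j]
jxjS ⇒ jxjj   [S ::= j]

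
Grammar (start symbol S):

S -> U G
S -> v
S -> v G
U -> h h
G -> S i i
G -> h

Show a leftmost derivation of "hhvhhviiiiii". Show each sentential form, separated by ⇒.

S ⇒ UG ⇒ hhG ⇒ hhSii ⇒ hhvGii ⇒ hhvSiiii ⇒ hhvUGiiii ⇒ hhvhhGiiii ⇒ hhvhhSiiiiii ⇒ hhvhhviiiiii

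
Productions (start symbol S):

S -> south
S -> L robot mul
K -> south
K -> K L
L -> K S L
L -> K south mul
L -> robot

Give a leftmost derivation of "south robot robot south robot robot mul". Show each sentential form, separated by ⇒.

S ⇒ L robot mul ⇒ K S L robot mul ⇒ K L S L robot mul ⇒ K L L S L robot mul ⇒ south L L S L robot mul ⇒ south robot L S L robot mul ⇒ south robot robot S L robot mul ⇒ south robot robot south L robot mul ⇒ south robot robot south robot robot mul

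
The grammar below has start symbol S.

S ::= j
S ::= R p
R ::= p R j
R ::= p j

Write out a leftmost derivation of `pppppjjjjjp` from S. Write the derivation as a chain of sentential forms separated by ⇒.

S⇒Rp⇒pRjp⇒ppRjjp⇒pppRjjjp⇒ppppRjjjjp⇒pppppjjjjjp

S ⇒ Rp   [S ::= R p]
Rp ⇒ pRjp   [R ::= p R j]
pRjp ⇒ ppRjjp   [R ::= p R j]
ppRjjp ⇒ pppRjjjp   [R ::= p R j]
pppRjjjp ⇒ ppppRjjjjp   [R ::= p R j]
ppppRjjjjp ⇒ pppppjjjjjp   [R ::= p j]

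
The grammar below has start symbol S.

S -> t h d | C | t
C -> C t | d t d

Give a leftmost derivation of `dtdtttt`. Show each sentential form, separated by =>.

S => C => Ct => Ctt => Cttt => Ctttt => dtdtttt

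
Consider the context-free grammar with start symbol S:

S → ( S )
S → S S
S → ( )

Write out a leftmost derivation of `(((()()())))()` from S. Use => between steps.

S => SS => (S)S => ((S))S => (((S)))S => (((SS)))S => (((SSS)))S => (((()SS)))S => (((()()S)))S => (((()()())))S => (((()()())))()

S => SS   [S → S S]
SS => (S)S   [S → ( S )]
(S)S => ((S))S   [S → ( S )]
((S))S => (((S)))S   [S → ( S )]
(((S)))S => (((SS)))S   [S → S S]
(((SS)))S => (((SSS)))S   [S → S S]
(((SSS)))S => (((()SS)))S   [S → ( )]
(((()SS)))S => (((()()S)))S   [S → ( )]
(((()()S)))S => (((()()())))S   [S → ( )]
(((()()())))S => (((()()())))()   [S → ( )]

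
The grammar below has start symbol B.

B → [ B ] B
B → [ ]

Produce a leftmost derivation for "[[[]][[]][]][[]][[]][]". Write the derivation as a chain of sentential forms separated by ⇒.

B ⇒ [B]B   [B → [ B ] B]
[B]B ⇒ [[B]B]B   [B → [ B ] B]
[[B]B]B ⇒ [[[]]B]B   [B → [ ]]
[[[]]B]B ⇒ [[[]][B]B]B   [B → [ B ] B]
[[[]][B]B]B ⇒ [[[]][[]]B]B   [B → [ ]]
[[[]][[]]B]B ⇒ [[[]][[]][]]B   [B → [ ]]
[[[]][[]][]]B ⇒ [[[]][[]][]][B]B   [B → [ B ] B]
[[[]][[]][]][B]B ⇒ [[[]][[]][]][[]]B   [B → [ ]]
[[[]][[]][]][[]]B ⇒ [[[]][[]][]][[]][B]B   [B → [ B ] B]
[[[]][[]][]][[]][B]B ⇒ [[[]][[]][]][[]][[]]B   [B → [ ]]
[[[]][[]][]][[]][[]]B ⇒ [[[]][[]][]][[]][[]][]   [B → [ ]]

B ⇒ [B]B ⇒ [[B]B]B ⇒ [[[]]B]B ⇒ [[[]][B]B]B ⇒ [[[]][[]]B]B ⇒ [[[]][[]][]]B ⇒ [[[]][[]][]][B]B ⇒ [[[]][[]][]][[]]B ⇒ [[[]][[]][]][[]][B]B ⇒ [[[]][[]][]][[]][[]]B ⇒ [[[]][[]][]][[]][[]][]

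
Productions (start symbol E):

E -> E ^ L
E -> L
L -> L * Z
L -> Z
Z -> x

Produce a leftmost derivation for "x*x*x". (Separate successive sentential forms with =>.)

E => L   [E -> L]
L => L*Z   [L -> L * Z]
L*Z => L*Z*Z   [L -> L * Z]
L*Z*Z => Z*Z*Z   [L -> Z]
Z*Z*Z => x*Z*Z   [Z -> x]
x*Z*Z => x*x*Z   [Z -> x]
x*x*Z => x*x*x   [Z -> x]

E=>L=>L*Z=>L*Z*Z=>Z*Z*Z=>x*Z*Z=>x*x*Z=>x*x*x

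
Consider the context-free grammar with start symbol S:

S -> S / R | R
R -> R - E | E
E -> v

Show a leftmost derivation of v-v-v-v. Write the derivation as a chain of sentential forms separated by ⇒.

S⇒R⇒R-E⇒R-E-E⇒R-E-E-E⇒E-E-E-E⇒v-E-E-E⇒v-v-E-E⇒v-v-v-E⇒v-v-v-v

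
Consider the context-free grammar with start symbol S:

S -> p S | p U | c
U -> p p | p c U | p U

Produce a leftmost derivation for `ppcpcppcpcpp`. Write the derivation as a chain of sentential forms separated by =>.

S => pU => ppcU => ppcpcU => ppcpcpU => ppcpcppcU => ppcpcppcpcU => ppcpcppcpcpp

S => pU   [S -> p U]
pU => ppcU   [U -> p c U]
ppcU => ppcpcU   [U -> p c U]
ppcpcU => ppcpcpU   [U -> p U]
ppcpcpU => ppcpcppcU   [U -> p c U]
ppcpcppcU => ppcpcppcpcU   [U -> p c U]
ppcpcppcpcU => ppcpcppcpcpp   [U -> p p]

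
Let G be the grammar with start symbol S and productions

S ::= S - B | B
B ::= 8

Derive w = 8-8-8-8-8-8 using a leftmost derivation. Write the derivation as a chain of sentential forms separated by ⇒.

S ⇒ S-B ⇒ S-B-B ⇒ S-B-B-B ⇒ S-B-B-B-B ⇒ S-B-B-B-B-B ⇒ B-B-B-B-B-B ⇒ 8-B-B-B-B-B ⇒ 8-8-B-B-B-B ⇒ 8-8-8-B-B-B ⇒ 8-8-8-8-B-B ⇒ 8-8-8-8-8-B ⇒ 8-8-8-8-8-8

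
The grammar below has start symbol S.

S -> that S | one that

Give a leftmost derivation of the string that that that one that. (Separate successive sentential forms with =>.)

S => that S   [S -> that S]
that S => that that S   [S -> that S]
that that S => that that that S   [S -> that S]
that that that S => that that that one that   [S -> one that]

S => that S => that that S => that that that S => that that that one that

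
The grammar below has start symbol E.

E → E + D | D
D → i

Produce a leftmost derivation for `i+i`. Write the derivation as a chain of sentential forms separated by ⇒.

E⇒E+D⇒D+D⇒i+D⇒i+i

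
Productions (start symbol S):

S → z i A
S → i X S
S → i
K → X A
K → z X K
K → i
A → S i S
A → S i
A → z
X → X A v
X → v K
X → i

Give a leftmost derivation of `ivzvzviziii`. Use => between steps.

S => iXS => ivKS => ivzXKS => ivzvKKS => ivzvzXKKS => ivzvzvKKKS => ivzvzvXAKKS => ivzvzviAKKS => ivzvzvizKKS => ivzvzviziKS => ivzvzviziiS => ivzvzviziii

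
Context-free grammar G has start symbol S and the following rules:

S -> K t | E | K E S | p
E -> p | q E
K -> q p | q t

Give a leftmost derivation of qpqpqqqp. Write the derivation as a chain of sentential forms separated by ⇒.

S ⇒ KES ⇒ qpES ⇒ qpqES ⇒ qpqpS ⇒ qpqpE ⇒ qpqpqE ⇒ qpqpqqE ⇒ qpqpqqqE ⇒ qpqpqqqp

S ⇒ KES   [S -> K E S]
KES ⇒ qpES   [K -> q p]
qpES ⇒ qpqES   [E -> q E]
qpqES ⇒ qpqpS   [E -> p]
qpqpS ⇒ qpqpE   [S -> E]
qpqpE ⇒ qpqpqE   [E -> q E]
qpqpqE ⇒ qpqpqqE   [E -> q E]
qpqpqqE ⇒ qpqpqqqE   [E -> q E]
qpqpqqqE ⇒ qpqpqqqp   [E -> p]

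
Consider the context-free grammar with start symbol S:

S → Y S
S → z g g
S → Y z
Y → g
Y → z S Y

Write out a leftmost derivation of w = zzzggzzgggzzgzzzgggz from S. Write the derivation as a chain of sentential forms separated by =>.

S => Yz => zSYz => zYzYz => zzSYzYz => zzzggYzYz => zzzggzSYzYz => zzzggzzggYzYz => zzzggzzgggzYz => zzzggzzgggzzSYz => zzzggzzgggzzYzYz => zzzggzzgggzzgzYz => zzzggzzgggzzgzzSYz => zzzggzzgggzzgzzzggYz => zzzggzzgggzzgzzzgggz

S => Yz   [S → Y z]
Yz => zSYz   [Y → z S Y]
zSYz => zYzYz   [S → Y z]
zYzYz => zzSYzYz   [Y → z S Y]
zzSYzYz => zzzggYzYz   [S → z g g]
zzzggYzYz => zzzggzSYzYz   [Y → z S Y]
zzzggzSYzYz => zzzggzzggYzYz   [S → z g g]
zzzggzzggYzYz => zzzggzzgggzYz   [Y → g]
zzzggzzgggzYz => zzzggzzgggzzSYz   [Y → z S Y]
zzzggzzgggzzSYz => zzzggzzgggzzYzYz   [S → Y z]
zzzggzzgggzzYzYz => zzzggzzgggzzgzYz   [Y → g]
zzzggzzgggzzgzYz => zzzggzzgggzzgzzSYz   [Y → z S Y]
zzzggzzgggzzgzzSYz => zzzggzzgggzzgzzzggYz   [S → z g g]
zzzggzzgggzzgzzzggYz => zzzggzzgggzzgzzzgggz   [Y → g]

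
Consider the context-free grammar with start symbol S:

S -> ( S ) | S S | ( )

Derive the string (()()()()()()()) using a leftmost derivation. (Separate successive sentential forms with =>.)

S=>(S)=>(SS)=>(SSS)=>(SSSS)=>(SSSSS)=>(SSSSSS)=>(SSSSSSS)=>(()SSSSSS)=>(()()SSSSS)=>(()()()SSSS)=>(()()()()SSS)=>(()()()()()SS)=>(()()()()()()S)=>(()()()()()()())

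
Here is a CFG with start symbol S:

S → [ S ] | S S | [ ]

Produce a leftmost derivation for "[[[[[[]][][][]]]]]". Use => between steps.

S => [S]   [S → [ S ]]
[S] => [[S]]   [S → [ S ]]
[[S]] => [[[S]]]   [S → [ S ]]
[[[S]]] => [[[[S]]]]   [S → [ S ]]
[[[[S]]]] => [[[[SS]]]]   [S → S S]
[[[[SS]]]] => [[[[SSS]]]]   [S → S S]
[[[[SSS]]]] => [[[[SSSS]]]]   [S → S S]
[[[[SSSS]]]] => [[[[[S]SSS]]]]   [S → [ S ]]
[[[[[S]SSS]]]] => [[[[[[]]SSS]]]]   [S → [ ]]
[[[[[[]]SSS]]]] => [[[[[[]][]SS]]]]   [S → [ ]]
[[[[[[]][]SS]]]] => [[[[[[]][][]S]]]]   [S → [ ]]
[[[[[[]][][]S]]]] => [[[[[[]][][][]]]]]   [S → [ ]]

S => [S] => [[S]] => [[[S]]] => [[[[S]]]] => [[[[SS]]]] => [[[[SSS]]]] => [[[[SSSS]]]] => [[[[[S]SSS]]]] => [[[[[[]]SSS]]]] => [[[[[[]][]SS]]]] => [[[[[[]][][]S]]]] => [[[[[[]][][][]]]]]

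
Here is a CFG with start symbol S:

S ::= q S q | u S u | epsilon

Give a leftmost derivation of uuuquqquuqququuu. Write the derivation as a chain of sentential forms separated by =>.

S => uSu => uuSuu => uuuSuuu => uuuqSquuu => uuuquSuquuu => uuuquqSququuu => uuuquqqSqququuu => uuuquqquSuqququuu => uuuquqquuqququuu

S => uSu   [S ::= u S u]
uSu => uuSuu   [S ::= u S u]
uuSuu => uuuSuuu   [S ::= u S u]
uuuSuuu => uuuqSquuu   [S ::= q S q]
uuuqSquuu => uuuquSuquuu   [S ::= u S u]
uuuquSuquuu => uuuquqSququuu   [S ::= q S q]
uuuquqSququuu => uuuquqqSqququuu   [S ::= q S q]
uuuquqqSqququuu => uuuquqquSuqququuu   [S ::= u S u]
uuuquqquSuqququuu => uuuquqquuqququuu   [S ::= epsilon]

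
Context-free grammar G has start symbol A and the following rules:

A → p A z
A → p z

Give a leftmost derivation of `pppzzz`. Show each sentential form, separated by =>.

A=>pAz=>ppAzz=>pppzzz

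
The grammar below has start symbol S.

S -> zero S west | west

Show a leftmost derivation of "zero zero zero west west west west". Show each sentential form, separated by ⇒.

S ⇒ zero S west ⇒ zero zero S west west ⇒ zero zero zero S west west west ⇒ zero zero zero west west west west

S ⇒ zero S west   [S -> zero S west]
zero S west ⇒ zero zero S west west   [S -> zero S west]
zero zero S west west ⇒ zero zero zero S west west west   [S -> zero S west]
zero zero zero S west west west ⇒ zero zero zero west west west west   [S -> west]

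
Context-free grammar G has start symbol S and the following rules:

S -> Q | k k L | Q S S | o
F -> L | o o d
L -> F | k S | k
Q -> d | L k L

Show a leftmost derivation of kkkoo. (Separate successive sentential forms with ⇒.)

S ⇒ QSS   [S -> Q S S]
QSS ⇒ LkLSS   [Q -> L k L]
LkLSS ⇒ kkLSS   [L -> k]
kkLSS ⇒ kkkSS   [L -> k]
kkkSS ⇒ kkkoS   [S -> o]
kkkoS ⇒ kkkoo   [S -> o]

S ⇒ QSS ⇒ LkLSS ⇒ kkLSS ⇒ kkkSS ⇒ kkkoS ⇒ kkkoo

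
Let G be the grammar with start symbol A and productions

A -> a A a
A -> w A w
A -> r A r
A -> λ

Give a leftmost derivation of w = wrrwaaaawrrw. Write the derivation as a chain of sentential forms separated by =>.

A => wAw => wrArw => wrrArrw => wrrwAwrrw => wrrwaAawrrw => wrrwaaAaawrrw => wrrwaaaawrrw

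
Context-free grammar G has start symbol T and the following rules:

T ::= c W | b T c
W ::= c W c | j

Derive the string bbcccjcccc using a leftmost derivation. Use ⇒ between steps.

T⇒bTc⇒bbTcc⇒bbcWcc⇒bbccWccc⇒bbcccWcccc⇒bbcccjcccc

T ⇒ bTc   [T ::= b T c]
bTc ⇒ bbTcc   [T ::= b T c]
bbTcc ⇒ bbcWcc   [T ::= c W]
bbcWcc ⇒ bbccWccc   [W ::= c W c]
bbccWccc ⇒ bbcccWcccc   [W ::= c W c]
bbcccWcccc ⇒ bbcccjcccc   [W ::= j]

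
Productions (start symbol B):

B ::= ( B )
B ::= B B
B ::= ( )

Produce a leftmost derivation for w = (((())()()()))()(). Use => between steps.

B=>BB=>BBB=>(B)BB=>((B))BB=>((BB))BB=>((BBB))BB=>(((B)BB))BB=>(((())BB))BB=>(((())BBB))BB=>(((())()BB))BB=>(((())()()B))BB=>(((())()()()))BB=>(((())()()()))()B=>(((())()()()))()()

B => BB   [B ::= B B]
BB => BBB   [B ::= B B]
BBB => (B)BB   [B ::= ( B )]
(B)BB => ((B))BB   [B ::= ( B )]
((B))BB => ((BB))BB   [B ::= B B]
((BB))BB => ((BBB))BB   [B ::= B B]
((BBB))BB => (((B)BB))BB   [B ::= ( B )]
(((B)BB))BB => (((())BB))BB   [B ::= ( )]
(((())BB))BB => (((())BBB))BB   [B ::= B B]
(((())BBB))BB => (((())()BB))BB   [B ::= ( )]
(((())()BB))BB => (((())()()B))BB   [B ::= ( )]
(((())()()B))BB => (((())()()()))BB   [B ::= ( )]
(((())()()()))BB => (((())()()()))()B   [B ::= ( )]
(((())()()()))()B => (((())()()()))()()   [B ::= ( )]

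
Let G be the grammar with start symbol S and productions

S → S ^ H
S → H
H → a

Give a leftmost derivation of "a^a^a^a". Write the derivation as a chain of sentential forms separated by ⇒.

S ⇒ S^H ⇒ S^H^H ⇒ S^H^H^H ⇒ H^H^H^H ⇒ a^H^H^H ⇒ a^a^H^H ⇒ a^a^a^H ⇒ a^a^a^a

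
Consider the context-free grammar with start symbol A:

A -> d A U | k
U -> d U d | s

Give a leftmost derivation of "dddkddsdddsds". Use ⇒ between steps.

A ⇒ dAU ⇒ ddAUU ⇒ dddAUUU ⇒ dddkUUU ⇒ dddkdUdUU ⇒ dddkddUddUU ⇒ dddkddsddUU ⇒ dddkddsdddUdU ⇒ dddkddsdddsdU ⇒ dddkddsdddsds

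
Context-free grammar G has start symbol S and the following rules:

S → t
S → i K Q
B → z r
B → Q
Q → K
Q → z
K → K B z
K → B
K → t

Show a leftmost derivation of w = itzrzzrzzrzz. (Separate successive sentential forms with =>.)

S => iKQ   [S → i K Q]
iKQ => iKBzQ   [K → K B z]
iKBzQ => iKBzBzQ   [K → K B z]
iKBzBzQ => iKBzBzBzQ   [K → K B z]
iKBzBzBzQ => itBzBzBzQ   [K → t]
itBzBzBzQ => itzrzBzBzQ   [B → z r]
itzrzBzBzQ => itzrzzrzBzQ   [B → z r]
itzrzzrzBzQ => itzrzzrzzrzQ   [B → z r]
itzrzzrzzrzQ => itzrzzrzzrzz   [Q → z]

S=>iKQ=>iKBzQ=>iKBzBzQ=>iKBzBzBzQ=>itBzBzBzQ=>itzrzBzBzQ=>itzrzzrzBzQ=>itzrzzrzzrzQ=>itzrzzrzzrzz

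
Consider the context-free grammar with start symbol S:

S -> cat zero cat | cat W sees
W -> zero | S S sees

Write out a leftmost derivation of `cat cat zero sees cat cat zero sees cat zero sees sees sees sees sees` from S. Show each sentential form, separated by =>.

S => cat W sees => cat S S sees sees => cat cat W sees S sees sees => cat cat zero sees S sees sees => cat cat zero sees cat W sees sees sees => cat cat zero sees cat S S sees sees sees sees => cat cat zero sees cat cat W sees S sees sees sees sees => cat cat zero sees cat cat zero sees S sees sees sees sees => cat cat zero sees cat cat zero sees cat W sees sees sees sees sees => cat cat zero sees cat cat zero sees cat zero sees sees sees sees sees

S => cat W sees   [S -> cat W sees]
cat W sees => cat S S sees sees   [W -> S S sees]
cat S S sees sees => cat cat W sees S sees sees   [S -> cat W sees]
cat cat W sees S sees sees => cat cat zero sees S sees sees   [W -> zero]
cat cat zero sees S sees sees => cat cat zero sees cat W sees sees sees   [S -> cat W sees]
cat cat zero sees cat W sees sees sees => cat cat zero sees cat S S sees sees sees sees   [W -> S S sees]
cat cat zero sees cat S S sees sees sees sees => cat cat zero sees cat cat W sees S sees sees sees sees   [S -> cat W sees]
cat cat zero sees cat cat W sees S sees sees sees sees => cat cat zero sees cat cat zero sees S sees sees sees sees   [W -> zero]
cat cat zero sees cat cat zero sees S sees sees sees sees => cat cat zero sees cat cat zero sees cat W sees sees sees sees sees   [S -> cat W sees]
cat cat zero sees cat cat zero sees cat W sees sees sees sees sees => cat cat zero sees cat cat zero sees cat zero sees sees sees sees sees   [W -> zero]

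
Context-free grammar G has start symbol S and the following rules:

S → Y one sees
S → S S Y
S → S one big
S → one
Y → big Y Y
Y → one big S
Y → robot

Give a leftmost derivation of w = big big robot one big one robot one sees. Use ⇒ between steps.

S ⇒ Y one sees ⇒ big Y Y one sees ⇒ big big Y Y Y one sees ⇒ big big robot Y Y one sees ⇒ big big robot one big S Y one sees ⇒ big big robot one big one Y one sees ⇒ big big robot one big one robot one sees

S ⇒ Y one sees   [S → Y one sees]
Y one sees ⇒ big Y Y one sees   [Y → big Y Y]
big Y Y one sees ⇒ big big Y Y Y one sees   [Y → big Y Y]
big big Y Y Y one sees ⇒ big big robot Y Y one sees   [Y → robot]
big big robot Y Y one sees ⇒ big big robot one big S Y one sees   [Y → one big S]
big big robot one big S Y one sees ⇒ big big robot one big one Y one sees   [S → one]
big big robot one big one Y one sees ⇒ big big robot one big one robot one sees   [Y → robot]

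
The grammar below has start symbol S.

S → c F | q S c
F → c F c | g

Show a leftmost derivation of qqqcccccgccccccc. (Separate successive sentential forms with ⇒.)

S⇒qSc⇒qqScc⇒qqqSccc⇒qqqcFccc⇒qqqccFcccc⇒qqqcccFccccc⇒qqqccccFcccccc⇒qqqcccccFccccccc⇒qqqcccccgccccccc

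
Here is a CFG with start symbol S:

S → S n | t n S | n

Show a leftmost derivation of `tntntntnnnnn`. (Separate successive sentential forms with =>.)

S => Sn   [S → S n]
Sn => tnSn   [S → t n S]
tnSn => tnSnn   [S → S n]
tnSnn => tnSnnn   [S → S n]
tnSnnn => tntnSnnn   [S → t n S]
tntnSnnn => tntntnSnnn   [S → t n S]
tntntnSnnn => tntntntnSnnn   [S → t n S]
tntntntnSnnn => tntntntnnnnn   [S → n]

S=>Sn=>tnSn=>tnSnn=>tnSnnn=>tntnSnnn=>tntntnSnnn=>tntntntnSnnn=>tntntntnnnnn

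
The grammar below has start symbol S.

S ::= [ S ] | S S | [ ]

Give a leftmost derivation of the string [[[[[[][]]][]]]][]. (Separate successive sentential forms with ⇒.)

S ⇒ SS ⇒ [S]S ⇒ [[S]]S ⇒ [[[S]]]S ⇒ [[[SS]]]S ⇒ [[[[S]S]]]S ⇒ [[[[[S]]S]]]S ⇒ [[[[[SS]]S]]]S ⇒ [[[[[[]S]]S]]]S ⇒ [[[[[[][]]]S]]]S ⇒ [[[[[[][]]][]]]]S ⇒ [[[[[[][]]][]]]][]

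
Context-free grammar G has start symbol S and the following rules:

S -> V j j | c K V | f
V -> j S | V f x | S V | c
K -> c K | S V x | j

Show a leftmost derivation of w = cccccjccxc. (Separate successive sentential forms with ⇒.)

S ⇒ cKV ⇒ ccKV ⇒ cccKV ⇒ ccccKV ⇒ ccccSVxV ⇒ cccccKVVxV ⇒ cccccjVVxV ⇒ cccccjcVxV ⇒ cccccjccxV ⇒ cccccjccxc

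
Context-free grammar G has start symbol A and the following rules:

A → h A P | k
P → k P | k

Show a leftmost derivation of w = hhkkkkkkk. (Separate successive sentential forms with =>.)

A => hAP   [A → h A P]
hAP => hhAPP   [A → h A P]
hhAPP => hhkPP   [A → k]
hhkPP => hhkkPP   [P → k P]
hhkkPP => hhkkkPP   [P → k P]
hhkkkPP => hhkkkkPP   [P → k P]
hhkkkkPP => hhkkkkkPP   [P → k P]
hhkkkkkPP => hhkkkkkkP   [P → k]
hhkkkkkkP => hhkkkkkkk   [P → k]

A=>hAP=>hhAPP=>hhkPP=>hhkkPP=>hhkkkPP=>hhkkkkPP=>hhkkkkkPP=>hhkkkkkkP=>hhkkkkkkk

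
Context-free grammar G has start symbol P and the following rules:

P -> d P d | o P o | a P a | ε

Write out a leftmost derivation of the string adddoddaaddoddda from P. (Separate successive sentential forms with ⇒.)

P ⇒ aPa   [P -> a P a]
aPa ⇒ adPda   [P -> d P d]
adPda ⇒ addPdda   [P -> d P d]
addPdda ⇒ adddPddda   [P -> d P d]
adddPddda ⇒ adddoPoddda   [P -> o P o]
adddoPoddda ⇒ adddodPdoddda   [P -> d P d]
adddodPdoddda ⇒ adddoddPddoddda   [P -> d P d]
adddoddPddoddda ⇒ adddoddaPaddoddda   [P -> a P a]
adddoddaPaddoddda ⇒ adddoddaaddoddda   [P -> ε]

P ⇒ aPa ⇒ adPda ⇒ addPdda ⇒ adddPddda ⇒ adddoPoddda ⇒ adddodPdoddda ⇒ adddoddPddoddda ⇒ adddoddaPaddoddda ⇒ adddoddaaddoddda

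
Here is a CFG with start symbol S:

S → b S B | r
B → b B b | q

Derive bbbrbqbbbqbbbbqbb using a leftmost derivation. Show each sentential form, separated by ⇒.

S⇒bSB⇒bbSBB⇒bbbSBBB⇒bbbrBBB⇒bbbrbBbBB⇒bbbrbqbBB⇒bbbrbqbbBbB⇒bbbrbqbbbBbbB⇒bbbrbqbbbqbbB⇒bbbrbqbbbqbbbBb⇒bbbrbqbbbqbbbbBbb⇒bbbrbqbbbqbbbbqbb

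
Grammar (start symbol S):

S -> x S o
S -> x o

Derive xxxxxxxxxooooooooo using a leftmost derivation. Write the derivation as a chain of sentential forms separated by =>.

S=>xSo=>xxSoo=>xxxSooo=>xxxxSoooo=>xxxxxSooooo=>xxxxxxSoooooo=>xxxxxxxSooooooo=>xxxxxxxxSoooooooo=>xxxxxxxxxooooooooo

S => xSo   [S -> x S o]
xSo => xxSoo   [S -> x S o]
xxSoo => xxxSooo   [S -> x S o]
xxxSooo => xxxxSoooo   [S -> x S o]
xxxxSoooo => xxxxxSooooo   [S -> x S o]
xxxxxSooooo => xxxxxxSoooooo   [S -> x S o]
xxxxxxSoooooo => xxxxxxxSooooooo   [S -> x S o]
xxxxxxxSooooooo => xxxxxxxxSoooooooo   [S -> x S o]
xxxxxxxxSoooooooo => xxxxxxxxxooooooooo   [S -> x o]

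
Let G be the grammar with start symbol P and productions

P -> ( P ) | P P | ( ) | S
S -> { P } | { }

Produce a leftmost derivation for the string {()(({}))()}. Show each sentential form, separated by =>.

P => S => {P} => {PP} => {PPP} => {()PP} => {()(P)P} => {()((P))P} => {()((S))P} => {()(({}))P} => {()(({}))()}

P => S   [P -> S]
S => {P}   [S -> { P }]
{P} => {PP}   [P -> P P]
{PP} => {PPP}   [P -> P P]
{PPP} => {()PP}   [P -> ( )]
{()PP} => {()(P)P}   [P -> ( P )]
{()(P)P} => {()((P))P}   [P -> ( P )]
{()((P))P} => {()((S))P}   [P -> S]
{()((S))P} => {()(({}))P}   [S -> { }]
{()(({}))P} => {()(({}))()}   [P -> ( )]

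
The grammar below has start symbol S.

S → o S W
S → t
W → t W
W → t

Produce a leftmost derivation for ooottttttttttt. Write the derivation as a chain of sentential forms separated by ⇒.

S ⇒ oSW ⇒ ooSWW ⇒ oooSWWW ⇒ oootWWW ⇒ ooottWWW ⇒ oootttWWW ⇒ ooottttWWW ⇒ oootttttWWW ⇒ ooottttttWWW ⇒ oootttttttWW ⇒ ooottttttttWW ⇒ oootttttttttWW ⇒ ooottttttttttW ⇒ ooottttttttttt

S ⇒ oSW   [S → o S W]
oSW ⇒ ooSWW   [S → o S W]
ooSWW ⇒ oooSWWW   [S → o S W]
oooSWWW ⇒ oootWWW   [S → t]
oootWWW ⇒ ooottWWW   [W → t W]
ooottWWW ⇒ oootttWWW   [W → t W]
oootttWWW ⇒ ooottttWWW   [W → t W]
ooottttWWW ⇒ oootttttWWW   [W → t W]
oootttttWWW ⇒ ooottttttWWW   [W → t W]
ooottttttWWW ⇒ oootttttttWW   [W → t]
oootttttttWW ⇒ ooottttttttWW   [W → t W]
ooottttttttWW ⇒ oootttttttttWW   [W → t W]
oootttttttttWW ⇒ ooottttttttttW   [W → t]
ooottttttttttW ⇒ ooottttttttttt   [W → t]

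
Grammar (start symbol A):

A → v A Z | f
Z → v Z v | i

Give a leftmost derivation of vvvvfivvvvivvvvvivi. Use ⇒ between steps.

A ⇒ vAZ ⇒ vvAZZ ⇒ vvvAZZZ ⇒ vvvvAZZZZ ⇒ vvvvfZZZZ ⇒ vvvvfiZZZ ⇒ vvvvfivZvZZ ⇒ vvvvfivvZvvZZ ⇒ vvvvfivvvZvvvZZ ⇒ vvvvfivvvvZvvvvZZ ⇒ vvvvfivvvvivvvvZZ ⇒ vvvvfivvvvivvvvvZvZ ⇒ vvvvfivvvvivvvvvivZ ⇒ vvvvfivvvvivvvvvivi

A ⇒ vAZ   [A → v A Z]
vAZ ⇒ vvAZZ   [A → v A Z]
vvAZZ ⇒ vvvAZZZ   [A → v A Z]
vvvAZZZ ⇒ vvvvAZZZZ   [A → v A Z]
vvvvAZZZZ ⇒ vvvvfZZZZ   [A → f]
vvvvfZZZZ ⇒ vvvvfiZZZ   [Z → i]
vvvvfiZZZ ⇒ vvvvfivZvZZ   [Z → v Z v]
vvvvfivZvZZ ⇒ vvvvfivvZvvZZ   [Z → v Z v]
vvvvfivvZvvZZ ⇒ vvvvfivvvZvvvZZ   [Z → v Z v]
vvvvfivvvZvvvZZ ⇒ vvvvfivvvvZvvvvZZ   [Z → v Z v]
vvvvfivvvvZvvvvZZ ⇒ vvvvfivvvvivvvvZZ   [Z → i]
vvvvfivvvvivvvvZZ ⇒ vvvvfivvvvivvvvvZvZ   [Z → v Z v]
vvvvfivvvvivvvvvZvZ ⇒ vvvvfivvvvivvvvvivZ   [Z → i]
vvvvfivvvvivvvvvivZ ⇒ vvvvfivvvvivvvvvivi   [Z → i]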